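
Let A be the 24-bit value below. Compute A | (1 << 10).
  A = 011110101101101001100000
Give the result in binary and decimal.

Mask = 1 << 10 = 000000000000010000000000
Bit 10 of A is 0, so OR-ing with the mask flips it to 1.
  011110101101101001100000
| 000000000000010000000000
--------------------------
  011110101101111001100000

Answer: 011110101101111001100000 (8052320)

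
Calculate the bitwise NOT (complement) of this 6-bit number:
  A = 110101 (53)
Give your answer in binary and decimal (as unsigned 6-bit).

Flip each bit (0->1, 1->0):
  110101
  001010

Answer: 001010 (10)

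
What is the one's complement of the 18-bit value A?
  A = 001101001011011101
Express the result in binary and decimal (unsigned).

Flip each bit (0->1, 1->0):
  001101001011011101
  110010110100100010

Answer: 110010110100100010 (208162)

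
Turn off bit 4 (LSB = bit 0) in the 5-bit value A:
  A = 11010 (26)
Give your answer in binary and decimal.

Mask = ~(1 << 4) = 01111
Bit 4 of A is 1, so AND-ing with the mask clears it to 0.
  11010
& 01111
-------
  01010

Answer: 01010 (10)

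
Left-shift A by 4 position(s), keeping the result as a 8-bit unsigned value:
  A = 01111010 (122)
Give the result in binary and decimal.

Shift left by 4: drop the top 4 bit(s), append 4 zero(s) on the right.
  01111010  ->  discard [0111], keep [1010], append 0000
= 10100000

Answer: 10100000 (160)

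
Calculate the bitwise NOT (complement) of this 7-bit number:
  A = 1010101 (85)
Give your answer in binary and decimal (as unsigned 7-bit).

Flip each bit (0->1, 1->0):
  1010101
  0101010

Answer: 0101010 (42)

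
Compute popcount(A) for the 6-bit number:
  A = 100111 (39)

100111
1-bits at positions (from bit 0 = LSB): 0, 1, 2, 5
Count = 4

Answer: 4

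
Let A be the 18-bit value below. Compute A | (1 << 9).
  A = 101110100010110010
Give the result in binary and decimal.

Mask = 1 << 9 = 000000001000000000
Bit 9 of A is 0, so OR-ing with the mask flips it to 1.
  101110100010110010
| 000000001000000000
--------------------
  101110101010110010

Answer: 101110101010110010 (191154)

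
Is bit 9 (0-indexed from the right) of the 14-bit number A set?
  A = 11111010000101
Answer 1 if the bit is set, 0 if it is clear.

Bit 9 is the 10th from the right.
  11111010000101
      ^
That bit is 1.

Answer: 1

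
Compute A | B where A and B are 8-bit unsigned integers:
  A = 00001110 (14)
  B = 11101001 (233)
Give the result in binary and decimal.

Apply | to each column (1 where either bit is 1):
  00001110
| 11101001
----------
  11101111

Answer: 11101111 (239)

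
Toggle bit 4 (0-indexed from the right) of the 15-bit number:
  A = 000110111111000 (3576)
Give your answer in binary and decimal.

Mask = 1 << 4 = 000000000010000
Bit 4 of A is 1; XOR with the mask flips it to 0.
  000110111111000
^ 000000000010000
-----------------
  000110111101000

Answer: 000110111101000 (3560)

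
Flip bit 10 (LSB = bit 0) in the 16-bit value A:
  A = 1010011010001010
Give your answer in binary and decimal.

Mask = 1 << 10 = 0000010000000000
Bit 10 of A is 1; XOR with the mask flips it to 0.
  1010011010001010
^ 0000010000000000
------------------
  1010001010001010

Answer: 1010001010001010 (41610)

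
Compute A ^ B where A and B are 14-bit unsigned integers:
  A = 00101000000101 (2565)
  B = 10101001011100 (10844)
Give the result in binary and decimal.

Apply ^ to each column (1 where bits differ):
  00101000000101
^ 10101001011100
----------------
  10000001011001

Answer: 10000001011001 (8281)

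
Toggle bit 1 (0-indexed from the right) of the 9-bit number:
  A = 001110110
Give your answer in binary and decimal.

Mask = 1 << 1 = 000000010
Bit 1 of A is 1; XOR with the mask flips it to 0.
  001110110
^ 000000010
-----------
  001110100

Answer: 001110100 (116)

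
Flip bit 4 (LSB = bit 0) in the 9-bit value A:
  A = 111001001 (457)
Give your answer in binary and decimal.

Mask = 1 << 4 = 000010000
Bit 4 of A is 0; XOR with the mask flips it to 1.
  111001001
^ 000010000
-----------
  111011001

Answer: 111011001 (473)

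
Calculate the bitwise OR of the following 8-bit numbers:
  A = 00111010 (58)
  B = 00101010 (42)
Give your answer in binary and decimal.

Apply | to each column (1 where either bit is 1):
  00111010
| 00101010
----------
  00111010

Answer: 00111010 (58)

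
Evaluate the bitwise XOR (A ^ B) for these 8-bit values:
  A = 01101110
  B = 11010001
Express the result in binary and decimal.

Apply ^ to each column (1 where bits differ):
  01101110
^ 11010001
----------
  10111111

Answer: 10111111 (191)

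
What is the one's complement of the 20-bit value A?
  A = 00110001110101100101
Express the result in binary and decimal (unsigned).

Flip each bit (0->1, 1->0):
  00110001110101100101
  11001110001010011010

Answer: 11001110001010011010 (844442)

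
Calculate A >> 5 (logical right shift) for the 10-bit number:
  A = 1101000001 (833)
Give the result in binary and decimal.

Logical shift right by 5: drop the bottom 5 bit(s), prepend 5 zero(s) on the left.
  1101000001  ->  keep [11010], discard [00001], prepend 00000
= 0000011010

Answer: 0000011010 (26)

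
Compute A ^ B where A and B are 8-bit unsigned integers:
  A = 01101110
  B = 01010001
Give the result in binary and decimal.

Apply ^ to each column (1 where bits differ):
  01101110
^ 01010001
----------
  00111111

Answer: 00111111 (63)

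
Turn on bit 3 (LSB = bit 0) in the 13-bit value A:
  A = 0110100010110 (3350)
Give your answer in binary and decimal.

Mask = 1 << 3 = 0000000001000
Bit 3 of A is 0, so OR-ing with the mask flips it to 1.
  0110100010110
| 0000000001000
---------------
  0110100011110

Answer: 0110100011110 (3358)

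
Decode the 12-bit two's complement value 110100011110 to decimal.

MSB is 1, so the value is negative. Find the magnitude:
1. Invert bits:  001011100001
2. Add 1:        001011100010  = 738
3. Apply sign:   -738

Answer: -738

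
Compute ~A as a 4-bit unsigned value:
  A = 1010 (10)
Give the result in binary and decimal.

Flip each bit (0->1, 1->0):
  1010
  0101

Answer: 0101 (5)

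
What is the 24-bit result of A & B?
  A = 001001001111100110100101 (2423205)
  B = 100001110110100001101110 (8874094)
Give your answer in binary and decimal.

Apply & to each column (1 only where both bits are 1):
  001001001111100110100101
& 100001110110100001101110
--------------------------
  000001000110100000100100

Answer: 000001000110100000100100 (288804)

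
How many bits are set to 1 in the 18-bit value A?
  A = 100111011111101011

100111011111101011
1-bits at positions (from bit 0 = LSB): 0, 1, 3, 5, 6, 7, 8, 9, 10, 12, 13, 14, 17
Count = 13

Answer: 13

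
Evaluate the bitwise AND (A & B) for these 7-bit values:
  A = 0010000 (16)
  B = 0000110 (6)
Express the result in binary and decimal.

Apply & to each column (1 only where both bits are 1):
  0010000
& 0000110
---------
  0000000

Answer: 0000000 (0)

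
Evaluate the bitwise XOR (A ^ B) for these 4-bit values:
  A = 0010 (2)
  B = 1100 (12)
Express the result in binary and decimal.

Apply ^ to each column (1 where bits differ):
  0010
^ 1100
------
  1110

Answer: 1110 (14)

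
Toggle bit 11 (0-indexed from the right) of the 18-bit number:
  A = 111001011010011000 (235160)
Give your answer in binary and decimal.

Mask = 1 << 11 = 000000100000000000
Bit 11 of A is 0; XOR with the mask flips it to 1.
  111001011010011000
^ 000000100000000000
--------------------
  111001111010011000

Answer: 111001111010011000 (237208)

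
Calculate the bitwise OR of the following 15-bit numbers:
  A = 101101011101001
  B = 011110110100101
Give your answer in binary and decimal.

Apply | to each column (1 where either bit is 1):
  101101011101001
| 011110110100101
-----------------
  111111111101101

Answer: 111111111101101 (32749)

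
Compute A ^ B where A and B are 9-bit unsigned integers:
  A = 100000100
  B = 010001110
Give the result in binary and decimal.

Apply ^ to each column (1 where bits differ):
  100000100
^ 010001110
-----------
  110001010

Answer: 110001010 (394)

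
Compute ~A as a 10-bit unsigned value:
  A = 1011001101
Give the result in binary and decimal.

Flip each bit (0->1, 1->0):
  1011001101
  0100110010

Answer: 0100110010 (306)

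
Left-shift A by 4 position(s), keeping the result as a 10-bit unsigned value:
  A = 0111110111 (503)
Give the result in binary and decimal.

Shift left by 4: drop the top 4 bit(s), append 4 zero(s) on the right.
  0111110111  ->  discard [0111], keep [110111], append 0000
= 1101110000

Answer: 1101110000 (880)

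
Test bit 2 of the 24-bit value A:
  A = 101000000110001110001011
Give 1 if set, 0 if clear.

Bit 2 is the 3rd from the right.
  101000000110001110001011
                       ^
That bit is 0.

Answer: 0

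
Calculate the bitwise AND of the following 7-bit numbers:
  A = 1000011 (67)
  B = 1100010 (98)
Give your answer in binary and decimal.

Apply & to each column (1 only where both bits are 1):
  1000011
& 1100010
---------
  1000010

Answer: 1000010 (66)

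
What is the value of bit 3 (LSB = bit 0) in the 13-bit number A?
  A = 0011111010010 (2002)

Bit 3 is the 4th from the right.
  0011111010010
           ^
That bit is 0.

Answer: 0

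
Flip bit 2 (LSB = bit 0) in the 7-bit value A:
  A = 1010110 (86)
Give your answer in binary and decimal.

Mask = 1 << 2 = 0000100
Bit 2 of A is 1; XOR with the mask flips it to 0.
  1010110
^ 0000100
---------
  1010010

Answer: 1010010 (82)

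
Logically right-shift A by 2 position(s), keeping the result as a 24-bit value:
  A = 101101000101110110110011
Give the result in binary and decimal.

Logical shift right by 2: drop the bottom 2 bit(s), prepend 2 zero(s) on the left.
  101101000101110110110011  ->  keep [1011010001011101101100], discard [11], prepend 00
= 001011010001011101101100

Answer: 001011010001011101101100 (2955116)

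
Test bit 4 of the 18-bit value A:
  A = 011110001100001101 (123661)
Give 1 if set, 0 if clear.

Bit 4 is the 5th from the right.
  011110001100001101
               ^
That bit is 0.

Answer: 0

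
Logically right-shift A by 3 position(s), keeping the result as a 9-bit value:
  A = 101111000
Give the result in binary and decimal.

Logical shift right by 3: drop the bottom 3 bit(s), prepend 3 zero(s) on the left.
  101111000  ->  keep [101111], discard [000], prepend 000
= 000101111

Answer: 000101111 (47)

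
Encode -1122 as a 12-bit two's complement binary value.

1. Binary of +1122:  010001100010
2. Invert bits:     101110011101
3. Add 1:           101110011110

Answer: 101110011110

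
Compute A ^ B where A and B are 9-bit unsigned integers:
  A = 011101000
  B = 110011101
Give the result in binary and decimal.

Apply ^ to each column (1 where bits differ):
  011101000
^ 110011101
-----------
  101110101

Answer: 101110101 (373)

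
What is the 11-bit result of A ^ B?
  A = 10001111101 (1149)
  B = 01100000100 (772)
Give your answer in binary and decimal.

Apply ^ to each column (1 where bits differ):
  10001111101
^ 01100000100
-------------
  11101111001

Answer: 11101111001 (1913)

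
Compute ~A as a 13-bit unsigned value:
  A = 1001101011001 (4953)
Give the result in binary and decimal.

Flip each bit (0->1, 1->0):
  1001101011001
  0110010100110

Answer: 0110010100110 (3238)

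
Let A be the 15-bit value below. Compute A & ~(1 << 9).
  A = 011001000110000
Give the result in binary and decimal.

Mask = ~(1 << 9) = 111110111111111
Bit 9 of A is 1, so AND-ing with the mask clears it to 0.
  011001000110000
& 111110111111111
-----------------
  011000000110000

Answer: 011000000110000 (12336)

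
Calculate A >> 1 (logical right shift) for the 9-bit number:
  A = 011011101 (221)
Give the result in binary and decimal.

Logical shift right by 1: drop the bottom 1 bit(s), prepend 1 zero(s) on the left.
  011011101  ->  keep [01101110], discard [1], prepend 0
= 001101110

Answer: 001101110 (110)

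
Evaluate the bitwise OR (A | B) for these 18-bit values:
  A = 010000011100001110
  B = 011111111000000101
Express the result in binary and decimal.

Apply | to each column (1 where either bit is 1):
  010000011100001110
| 011111111000000101
--------------------
  011111111100001111

Answer: 011111111100001111 (130831)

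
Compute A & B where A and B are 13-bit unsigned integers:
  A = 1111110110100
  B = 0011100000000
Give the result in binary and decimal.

Apply & to each column (1 only where both bits are 1):
  1111110110100
& 0011100000000
---------------
  0011100000000

Answer: 0011100000000 (1792)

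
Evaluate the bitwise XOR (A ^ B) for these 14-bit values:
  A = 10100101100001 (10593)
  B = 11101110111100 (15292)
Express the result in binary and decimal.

Apply ^ to each column (1 where bits differ):
  10100101100001
^ 11101110111100
----------------
  01001011011101

Answer: 01001011011101 (4829)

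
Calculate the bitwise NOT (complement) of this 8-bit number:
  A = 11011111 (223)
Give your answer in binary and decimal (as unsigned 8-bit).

Flip each bit (0->1, 1->0):
  11011111
  00100000

Answer: 00100000 (32)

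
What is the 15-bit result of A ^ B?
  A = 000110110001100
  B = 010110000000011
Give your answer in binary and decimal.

Apply ^ to each column (1 where bits differ):
  000110110001100
^ 010110000000011
-----------------
  010000110001111

Answer: 010000110001111 (8591)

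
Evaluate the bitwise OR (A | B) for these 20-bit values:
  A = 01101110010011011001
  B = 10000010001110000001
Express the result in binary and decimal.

Apply | to each column (1 where either bit is 1):
  01101110010011011001
| 10000010001110000001
----------------------
  11101110011111011001

Answer: 11101110011111011001 (976857)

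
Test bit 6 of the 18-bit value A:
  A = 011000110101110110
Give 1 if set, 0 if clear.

Bit 6 is the 7th from the right.
  011000110101110110
             ^
That bit is 1.

Answer: 1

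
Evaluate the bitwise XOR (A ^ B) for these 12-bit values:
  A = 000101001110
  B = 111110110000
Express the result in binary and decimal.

Apply ^ to each column (1 where bits differ):
  000101001110
^ 111110110000
--------------
  111011111110

Answer: 111011111110 (3838)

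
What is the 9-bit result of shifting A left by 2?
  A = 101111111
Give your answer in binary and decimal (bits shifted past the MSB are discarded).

Shift left by 2: drop the top 2 bit(s), append 2 zero(s) on the right.
  101111111  ->  discard [10], keep [1111111], append 00
= 111111100

Answer: 111111100 (508)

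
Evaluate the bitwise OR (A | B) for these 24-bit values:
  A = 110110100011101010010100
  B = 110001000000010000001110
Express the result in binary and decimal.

Apply | to each column (1 where either bit is 1):
  110110100011101010010100
| 110001000000010000001110
--------------------------
  110111100011111010011110

Answer: 110111100011111010011110 (14565022)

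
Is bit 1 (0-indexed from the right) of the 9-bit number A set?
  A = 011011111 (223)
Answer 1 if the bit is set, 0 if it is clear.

Bit 1 is the 2nd from the right.
  011011111
         ^
That bit is 1.

Answer: 1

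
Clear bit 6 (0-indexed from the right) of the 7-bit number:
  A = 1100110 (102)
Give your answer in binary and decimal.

Mask = ~(1 << 6) = 0111111
Bit 6 of A is 1, so AND-ing with the mask clears it to 0.
  1100110
& 0111111
---------
  0100110

Answer: 0100110 (38)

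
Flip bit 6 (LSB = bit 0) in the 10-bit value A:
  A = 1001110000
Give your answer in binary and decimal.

Mask = 1 << 6 = 0001000000
Bit 6 of A is 1; XOR with the mask flips it to 0.
  1001110000
^ 0001000000
------------
  1000110000

Answer: 1000110000 (560)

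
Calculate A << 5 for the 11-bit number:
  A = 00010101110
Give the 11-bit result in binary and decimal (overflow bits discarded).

Shift left by 5: drop the top 5 bit(s), append 5 zero(s) on the right.
  00010101110  ->  discard [00010], keep [101110], append 00000
= 10111000000

Answer: 10111000000 (1472)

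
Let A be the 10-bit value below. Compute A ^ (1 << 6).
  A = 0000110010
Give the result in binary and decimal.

Mask = 1 << 6 = 0001000000
Bit 6 of A is 0; XOR with the mask flips it to 1.
  0000110010
^ 0001000000
------------
  0001110010

Answer: 0001110010 (114)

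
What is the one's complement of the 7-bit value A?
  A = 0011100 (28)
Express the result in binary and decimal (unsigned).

Flip each bit (0->1, 1->0):
  0011100
  1100011

Answer: 1100011 (99)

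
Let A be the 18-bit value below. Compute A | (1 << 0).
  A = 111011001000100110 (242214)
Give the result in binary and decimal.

Mask = 1 << 0 = 000000000000000001
Bit 0 of A is 0, so OR-ing with the mask flips it to 1.
  111011001000100110
| 000000000000000001
--------------------
  111011001000100111

Answer: 111011001000100111 (242215)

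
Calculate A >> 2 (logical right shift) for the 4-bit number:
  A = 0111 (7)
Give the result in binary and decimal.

Logical shift right by 2: drop the bottom 2 bit(s), prepend 2 zero(s) on the left.
  0111  ->  keep [01], discard [11], prepend 00
= 0001

Answer: 0001 (1)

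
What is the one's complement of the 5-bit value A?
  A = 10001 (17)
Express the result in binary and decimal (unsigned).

Flip each bit (0->1, 1->0):
  10001
  01110

Answer: 01110 (14)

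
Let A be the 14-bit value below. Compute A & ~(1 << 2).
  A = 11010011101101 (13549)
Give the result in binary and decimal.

Mask = ~(1 << 2) = 11111111111011
Bit 2 of A is 1, so AND-ing with the mask clears it to 0.
  11010011101101
& 11111111111011
----------------
  11010011101001

Answer: 11010011101001 (13545)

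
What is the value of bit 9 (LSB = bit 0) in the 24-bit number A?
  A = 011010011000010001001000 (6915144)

Bit 9 is the 10th from the right.
  011010011000010001001000
                ^
That bit is 0.

Answer: 0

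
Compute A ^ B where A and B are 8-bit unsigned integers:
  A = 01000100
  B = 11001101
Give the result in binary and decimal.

Apply ^ to each column (1 where bits differ):
  01000100
^ 11001101
----------
  10001001

Answer: 10001001 (137)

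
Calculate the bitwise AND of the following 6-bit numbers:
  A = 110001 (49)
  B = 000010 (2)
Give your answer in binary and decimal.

Apply & to each column (1 only where both bits are 1):
  110001
& 000010
--------
  000000

Answer: 000000 (0)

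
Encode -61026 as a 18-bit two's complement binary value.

1. Binary of +61026:  001110111001100010
2. Invert bits:     110001000110011101
3. Add 1:           110001000110011110

Answer: 110001000110011110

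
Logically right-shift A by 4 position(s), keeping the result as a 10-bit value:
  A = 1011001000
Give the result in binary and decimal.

Logical shift right by 4: drop the bottom 4 bit(s), prepend 4 zero(s) on the left.
  1011001000  ->  keep [101100], discard [1000], prepend 0000
= 0000101100

Answer: 0000101100 (44)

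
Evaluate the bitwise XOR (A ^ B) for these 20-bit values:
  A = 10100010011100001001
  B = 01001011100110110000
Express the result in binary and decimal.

Apply ^ to each column (1 where bits differ):
  10100010011100001001
^ 01001011100110110000
----------------------
  11101001111010111001

Answer: 11101001111010111001 (958137)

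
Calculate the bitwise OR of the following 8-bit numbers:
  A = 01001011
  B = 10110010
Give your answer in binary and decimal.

Apply | to each column (1 where either bit is 1):
  01001011
| 10110010
----------
  11111011

Answer: 11111011 (251)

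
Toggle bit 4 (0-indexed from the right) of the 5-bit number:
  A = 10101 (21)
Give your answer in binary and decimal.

Mask = 1 << 4 = 10000
Bit 4 of A is 1; XOR with the mask flips it to 0.
  10101
^ 10000
-------
  00101

Answer: 00101 (5)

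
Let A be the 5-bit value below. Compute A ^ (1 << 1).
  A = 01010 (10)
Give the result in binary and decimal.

Mask = 1 << 1 = 00010
Bit 1 of A is 1; XOR with the mask flips it to 0.
  01010
^ 00010
-------
  01000

Answer: 01000 (8)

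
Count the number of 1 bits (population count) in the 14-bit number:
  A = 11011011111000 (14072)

11011011111000
1-bits at positions (from bit 0 = LSB): 3, 4, 5, 6, 7, 9, 10, 12, 13
Count = 9

Answer: 9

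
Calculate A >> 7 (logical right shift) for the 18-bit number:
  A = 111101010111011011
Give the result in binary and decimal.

Logical shift right by 7: drop the bottom 7 bit(s), prepend 7 zero(s) on the left.
  111101010111011011  ->  keep [11110101011], discard [1011011], prepend 0000000
= 000000011110101011

Answer: 000000011110101011 (1963)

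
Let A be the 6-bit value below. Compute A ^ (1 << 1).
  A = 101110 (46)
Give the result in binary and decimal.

Mask = 1 << 1 = 000010
Bit 1 of A is 1; XOR with the mask flips it to 0.
  101110
^ 000010
--------
  101100

Answer: 101100 (44)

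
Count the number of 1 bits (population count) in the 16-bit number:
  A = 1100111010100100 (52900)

1100111010100100
1-bits at positions (from bit 0 = LSB): 2, 5, 7, 9, 10, 11, 14, 15
Count = 8

Answer: 8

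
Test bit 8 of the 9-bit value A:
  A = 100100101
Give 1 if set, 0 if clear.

Bit 8 is the 9th from the right.
  100100101
  ^
That bit is 1.

Answer: 1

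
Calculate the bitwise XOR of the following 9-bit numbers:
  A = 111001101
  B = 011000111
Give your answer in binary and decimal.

Apply ^ to each column (1 where bits differ):
  111001101
^ 011000111
-----------
  100001010

Answer: 100001010 (266)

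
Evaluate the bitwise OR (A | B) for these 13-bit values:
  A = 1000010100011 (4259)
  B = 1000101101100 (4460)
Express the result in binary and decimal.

Apply | to each column (1 where either bit is 1):
  1000010100011
| 1000101101100
---------------
  1000111101111

Answer: 1000111101111 (4591)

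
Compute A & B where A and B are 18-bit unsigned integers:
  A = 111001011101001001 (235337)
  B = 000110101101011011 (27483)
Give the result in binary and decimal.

Apply & to each column (1 only where both bits are 1):
  111001011101001001
& 000110101101011011
--------------------
  000000001101001001

Answer: 000000001101001001 (841)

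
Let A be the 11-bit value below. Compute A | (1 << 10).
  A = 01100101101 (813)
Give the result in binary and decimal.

Mask = 1 << 10 = 10000000000
Bit 10 of A is 0, so OR-ing with the mask flips it to 1.
  01100101101
| 10000000000
-------------
  11100101101

Answer: 11100101101 (1837)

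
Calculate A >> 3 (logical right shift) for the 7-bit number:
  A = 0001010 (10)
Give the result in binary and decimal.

Logical shift right by 3: drop the bottom 3 bit(s), prepend 3 zero(s) on the left.
  0001010  ->  keep [0001], discard [010], prepend 000
= 0000001

Answer: 0000001 (1)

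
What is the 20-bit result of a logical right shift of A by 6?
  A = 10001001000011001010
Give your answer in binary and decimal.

Logical shift right by 6: drop the bottom 6 bit(s), prepend 6 zero(s) on the left.
  10001001000011001010  ->  keep [10001001000011], discard [001010], prepend 000000
= 00000010001001000011

Answer: 00000010001001000011 (8771)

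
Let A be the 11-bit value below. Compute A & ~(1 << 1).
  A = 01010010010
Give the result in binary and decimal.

Mask = ~(1 << 1) = 11111111101
Bit 1 of A is 1, so AND-ing with the mask clears it to 0.
  01010010010
& 11111111101
-------------
  01010010000

Answer: 01010010000 (656)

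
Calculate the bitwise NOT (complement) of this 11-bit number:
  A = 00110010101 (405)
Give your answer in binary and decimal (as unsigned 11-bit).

Flip each bit (0->1, 1->0):
  00110010101
  11001101010

Answer: 11001101010 (1642)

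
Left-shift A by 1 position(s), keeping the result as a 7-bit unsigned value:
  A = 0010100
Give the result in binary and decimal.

Shift left by 1: drop the top 1 bit(s), append 1 zero(s) on the right.
  0010100  ->  discard [0], keep [010100], append 0
= 0101000

Answer: 0101000 (40)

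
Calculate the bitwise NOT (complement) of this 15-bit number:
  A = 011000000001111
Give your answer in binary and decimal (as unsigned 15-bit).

Flip each bit (0->1, 1->0):
  011000000001111
  100111111110000

Answer: 100111111110000 (20464)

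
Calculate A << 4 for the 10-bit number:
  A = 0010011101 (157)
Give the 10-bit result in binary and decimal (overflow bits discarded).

Shift left by 4: drop the top 4 bit(s), append 4 zero(s) on the right.
  0010011101  ->  discard [0010], keep [011101], append 0000
= 0111010000

Answer: 0111010000 (464)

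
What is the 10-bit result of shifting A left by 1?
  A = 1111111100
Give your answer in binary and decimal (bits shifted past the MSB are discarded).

Shift left by 1: drop the top 1 bit(s), append 1 zero(s) on the right.
  1111111100  ->  discard [1], keep [111111100], append 0
= 1111111000

Answer: 1111111000 (1016)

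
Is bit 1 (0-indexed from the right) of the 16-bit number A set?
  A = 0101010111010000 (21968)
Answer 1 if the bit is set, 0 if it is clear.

Bit 1 is the 2nd from the right.
  0101010111010000
                ^
That bit is 0.

Answer: 0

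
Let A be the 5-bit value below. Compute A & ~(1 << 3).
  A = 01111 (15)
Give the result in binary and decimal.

Mask = ~(1 << 3) = 10111
Bit 3 of A is 1, so AND-ing with the mask clears it to 0.
  01111
& 10111
-------
  00111

Answer: 00111 (7)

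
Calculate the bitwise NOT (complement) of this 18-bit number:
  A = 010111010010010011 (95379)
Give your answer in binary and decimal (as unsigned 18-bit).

Flip each bit (0->1, 1->0):
  010111010010010011
  101000101101101100

Answer: 101000101101101100 (166764)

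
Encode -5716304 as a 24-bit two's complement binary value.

1. Binary of +5716304:  010101110011100101010000
2. Invert bits:     101010001100011010101111
3. Add 1:           101010001100011010110000

Answer: 101010001100011010110000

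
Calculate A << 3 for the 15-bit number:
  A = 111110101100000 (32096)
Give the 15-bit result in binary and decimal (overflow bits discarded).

Shift left by 3: drop the top 3 bit(s), append 3 zero(s) on the right.
  111110101100000  ->  discard [111], keep [110101100000], append 000
= 110101100000000

Answer: 110101100000000 (27392)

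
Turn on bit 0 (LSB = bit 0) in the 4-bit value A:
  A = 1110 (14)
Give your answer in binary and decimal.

Mask = 1 << 0 = 0001
Bit 0 of A is 0, so OR-ing with the mask flips it to 1.
  1110
| 0001
------
  1111

Answer: 1111 (15)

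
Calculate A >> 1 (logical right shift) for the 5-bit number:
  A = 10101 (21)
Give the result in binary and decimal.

Logical shift right by 1: drop the bottom 1 bit(s), prepend 1 zero(s) on the left.
  10101  ->  keep [1010], discard [1], prepend 0
= 01010

Answer: 01010 (10)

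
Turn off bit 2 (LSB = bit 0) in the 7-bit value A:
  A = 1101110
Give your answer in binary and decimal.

Mask = ~(1 << 2) = 1111011
Bit 2 of A is 1, so AND-ing with the mask clears it to 0.
  1101110
& 1111011
---------
  1101010

Answer: 1101010 (106)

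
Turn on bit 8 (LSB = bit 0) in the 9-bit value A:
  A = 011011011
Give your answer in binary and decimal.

Mask = 1 << 8 = 100000000
Bit 8 of A is 0, so OR-ing with the mask flips it to 1.
  011011011
| 100000000
-----------
  111011011

Answer: 111011011 (475)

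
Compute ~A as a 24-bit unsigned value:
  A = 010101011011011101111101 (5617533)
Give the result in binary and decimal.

Flip each bit (0->1, 1->0):
  010101011011011101111101
  101010100100100010000010

Answer: 101010100100100010000010 (11159682)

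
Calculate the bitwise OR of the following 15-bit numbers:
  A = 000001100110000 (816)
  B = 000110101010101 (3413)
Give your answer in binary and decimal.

Apply | to each column (1 where either bit is 1):
  000001100110000
| 000110101010101
-----------------
  000111101110101

Answer: 000111101110101 (3957)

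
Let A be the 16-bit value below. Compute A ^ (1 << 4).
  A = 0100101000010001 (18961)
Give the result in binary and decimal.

Mask = 1 << 4 = 0000000000010000
Bit 4 of A is 1; XOR with the mask flips it to 0.
  0100101000010001
^ 0000000000010000
------------------
  0100101000000001

Answer: 0100101000000001 (18945)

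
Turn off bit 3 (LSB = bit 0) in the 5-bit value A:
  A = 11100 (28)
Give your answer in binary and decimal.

Mask = ~(1 << 3) = 10111
Bit 3 of A is 1, so AND-ing with the mask clears it to 0.
  11100
& 10111
-------
  10100

Answer: 10100 (20)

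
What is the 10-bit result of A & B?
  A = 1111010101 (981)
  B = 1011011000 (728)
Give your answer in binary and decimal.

Apply & to each column (1 only where both bits are 1):
  1111010101
& 1011011000
------------
  1011010000

Answer: 1011010000 (720)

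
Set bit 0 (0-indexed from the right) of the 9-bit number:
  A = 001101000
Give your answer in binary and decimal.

Mask = 1 << 0 = 000000001
Bit 0 of A is 0, so OR-ing with the mask flips it to 1.
  001101000
| 000000001
-----------
  001101001

Answer: 001101001 (105)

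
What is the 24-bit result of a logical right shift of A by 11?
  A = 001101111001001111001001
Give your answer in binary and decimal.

Logical shift right by 11: drop the bottom 11 bit(s), prepend 11 zero(s) on the left.
  001101111001001111001001  ->  keep [0011011110010], discard [01111001001], prepend 00000000000
= 000000000000011011110010

Answer: 000000000000011011110010 (1778)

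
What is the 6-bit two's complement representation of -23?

1. Binary of +23:  010111
2. Invert bits:     101000
3. Add 1:           101001

Answer: 101001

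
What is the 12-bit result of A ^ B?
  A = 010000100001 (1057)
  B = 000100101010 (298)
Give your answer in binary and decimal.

Apply ^ to each column (1 where bits differ):
  010000100001
^ 000100101010
--------------
  010100001011

Answer: 010100001011 (1291)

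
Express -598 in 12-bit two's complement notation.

1. Binary of +598:  001001010110
2. Invert bits:     110110101001
3. Add 1:           110110101010

Answer: 110110101010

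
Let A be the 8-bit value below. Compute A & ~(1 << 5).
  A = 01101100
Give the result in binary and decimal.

Mask = ~(1 << 5) = 11011111
Bit 5 of A is 1, so AND-ing with the mask clears it to 0.
  01101100
& 11011111
----------
  01001100

Answer: 01001100 (76)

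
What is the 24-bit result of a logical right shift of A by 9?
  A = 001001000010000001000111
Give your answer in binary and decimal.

Logical shift right by 9: drop the bottom 9 bit(s), prepend 9 zero(s) on the left.
  001001000010000001000111  ->  keep [001001000010000], discard [001000111], prepend 000000000
= 000000000001001000010000

Answer: 000000000001001000010000 (4624)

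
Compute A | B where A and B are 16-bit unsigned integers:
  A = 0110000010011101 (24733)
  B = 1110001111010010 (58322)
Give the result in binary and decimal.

Apply | to each column (1 where either bit is 1):
  0110000010011101
| 1110001111010010
------------------
  1110001111011111

Answer: 1110001111011111 (58335)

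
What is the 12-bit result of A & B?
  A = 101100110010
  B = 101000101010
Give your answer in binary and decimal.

Apply & to each column (1 only where both bits are 1):
  101100110010
& 101000101010
--------------
  101000100010

Answer: 101000100010 (2594)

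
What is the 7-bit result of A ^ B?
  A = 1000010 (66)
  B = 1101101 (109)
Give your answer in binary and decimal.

Apply ^ to each column (1 where bits differ):
  1000010
^ 1101101
---------
  0101111

Answer: 0101111 (47)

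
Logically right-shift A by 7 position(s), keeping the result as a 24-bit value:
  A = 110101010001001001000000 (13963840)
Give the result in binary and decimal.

Logical shift right by 7: drop the bottom 7 bit(s), prepend 7 zero(s) on the left.
  110101010001001001000000  ->  keep [11010101000100100], discard [1000000], prepend 0000000
= 000000011010101000100100

Answer: 000000011010101000100100 (109092)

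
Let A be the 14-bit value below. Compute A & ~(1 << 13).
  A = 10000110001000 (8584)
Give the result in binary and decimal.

Mask = ~(1 << 13) = 01111111111111
Bit 13 of A is 1, so AND-ing with the mask clears it to 0.
  10000110001000
& 01111111111111
----------------
  00000110001000

Answer: 00000110001000 (392)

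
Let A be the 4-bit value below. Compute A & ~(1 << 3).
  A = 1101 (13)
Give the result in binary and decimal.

Mask = ~(1 << 3) = 0111
Bit 3 of A is 1, so AND-ing with the mask clears it to 0.
  1101
& 0111
------
  0101

Answer: 0101 (5)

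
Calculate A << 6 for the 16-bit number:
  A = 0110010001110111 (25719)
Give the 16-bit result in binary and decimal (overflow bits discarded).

Shift left by 6: drop the top 6 bit(s), append 6 zero(s) on the right.
  0110010001110111  ->  discard [011001], keep [0001110111], append 000000
= 0001110111000000

Answer: 0001110111000000 (7616)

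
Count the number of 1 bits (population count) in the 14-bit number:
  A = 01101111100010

01101111100010
1-bits at positions (from bit 0 = LSB): 1, 5, 6, 7, 8, 9, 11, 12
Count = 8

Answer: 8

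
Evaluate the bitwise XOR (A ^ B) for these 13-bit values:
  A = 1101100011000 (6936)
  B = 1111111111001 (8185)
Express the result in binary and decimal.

Apply ^ to each column (1 where bits differ):
  1101100011000
^ 1111111111001
---------------
  0010011100001

Answer: 0010011100001 (1249)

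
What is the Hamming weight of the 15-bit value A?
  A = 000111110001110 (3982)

000111110001110
1-bits at positions (from bit 0 = LSB): 1, 2, 3, 7, 8, 9, 10, 11
Count = 8

Answer: 8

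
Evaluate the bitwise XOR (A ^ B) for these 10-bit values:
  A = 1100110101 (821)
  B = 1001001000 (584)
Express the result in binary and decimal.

Apply ^ to each column (1 where bits differ):
  1100110101
^ 1001001000
------------
  0101111101

Answer: 0101111101 (381)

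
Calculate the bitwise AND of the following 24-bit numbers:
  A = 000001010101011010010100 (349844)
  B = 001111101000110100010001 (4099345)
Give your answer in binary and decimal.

Apply & to each column (1 only where both bits are 1):
  000001010101011010010100
& 001111101000110100010001
--------------------------
  000001000000010000010000

Answer: 000001000000010000010000 (263184)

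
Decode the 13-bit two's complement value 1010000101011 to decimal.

MSB is 1, so the value is negative. Find the magnitude:
1. Invert bits:  0101111010100
2. Add 1:        0101111010101  = 3029
3. Apply sign:   -3029

Answer: -3029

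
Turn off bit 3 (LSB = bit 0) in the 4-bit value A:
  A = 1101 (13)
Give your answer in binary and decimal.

Mask = ~(1 << 3) = 0111
Bit 3 of A is 1, so AND-ing with the mask clears it to 0.
  1101
& 0111
------
  0101

Answer: 0101 (5)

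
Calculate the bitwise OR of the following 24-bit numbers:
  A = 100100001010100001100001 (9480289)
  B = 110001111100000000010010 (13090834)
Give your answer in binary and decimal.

Apply | to each column (1 where either bit is 1):
  100100001010100001100001
| 110001111100000000010010
--------------------------
  110101111110100001110011

Answer: 110101111110100001110011 (14149747)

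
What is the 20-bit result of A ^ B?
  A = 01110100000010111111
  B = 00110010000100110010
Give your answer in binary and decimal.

Apply ^ to each column (1 where bits differ):
  01110100000010111111
^ 00110010000100110010
----------------------
  01000110000110001101

Answer: 01000110000110001101 (287117)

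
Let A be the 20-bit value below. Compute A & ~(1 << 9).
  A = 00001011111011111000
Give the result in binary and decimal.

Mask = ~(1 << 9) = 11111111110111111111
Bit 9 of A is 1, so AND-ing with the mask clears it to 0.
  00001011111011111000
& 11111111110111111111
----------------------
  00001011110011111000

Answer: 00001011110011111000 (48376)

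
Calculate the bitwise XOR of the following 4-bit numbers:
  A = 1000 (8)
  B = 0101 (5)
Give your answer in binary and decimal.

Apply ^ to each column (1 where bits differ):
  1000
^ 0101
------
  1101

Answer: 1101 (13)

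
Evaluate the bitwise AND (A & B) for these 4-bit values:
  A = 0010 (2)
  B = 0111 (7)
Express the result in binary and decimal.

Apply & to each column (1 only where both bits are 1):
  0010
& 0111
------
  0010

Answer: 0010 (2)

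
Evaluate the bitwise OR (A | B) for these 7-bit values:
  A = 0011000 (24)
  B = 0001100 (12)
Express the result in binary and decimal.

Apply | to each column (1 where either bit is 1):
  0011000
| 0001100
---------
  0011100

Answer: 0011100 (28)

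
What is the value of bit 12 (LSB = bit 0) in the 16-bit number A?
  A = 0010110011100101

Bit 12 is the 13th from the right.
  0010110011100101
     ^
That bit is 0.

Answer: 0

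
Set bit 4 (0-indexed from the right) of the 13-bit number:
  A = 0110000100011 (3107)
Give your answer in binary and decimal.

Mask = 1 << 4 = 0000000010000
Bit 4 of A is 0, so OR-ing with the mask flips it to 1.
  0110000100011
| 0000000010000
---------------
  0110000110011

Answer: 0110000110011 (3123)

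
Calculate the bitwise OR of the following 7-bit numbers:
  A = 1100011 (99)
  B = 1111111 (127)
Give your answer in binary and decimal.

Apply | to each column (1 where either bit is 1):
  1100011
| 1111111
---------
  1111111

Answer: 1111111 (127)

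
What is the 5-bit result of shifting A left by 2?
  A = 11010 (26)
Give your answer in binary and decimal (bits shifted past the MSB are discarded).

Shift left by 2: drop the top 2 bit(s), append 2 zero(s) on the right.
  11010  ->  discard [11], keep [010], append 00
= 01000

Answer: 01000 (8)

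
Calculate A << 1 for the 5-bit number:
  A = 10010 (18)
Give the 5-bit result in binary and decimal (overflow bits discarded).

Shift left by 1: drop the top 1 bit(s), append 1 zero(s) on the right.
  10010  ->  discard [1], keep [0010], append 0
= 00100

Answer: 00100 (4)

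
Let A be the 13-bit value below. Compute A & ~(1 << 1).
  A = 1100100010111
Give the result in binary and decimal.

Mask = ~(1 << 1) = 1111111111101
Bit 1 of A is 1, so AND-ing with the mask clears it to 0.
  1100100010111
& 1111111111101
---------------
  1100100010101

Answer: 1100100010101 (6421)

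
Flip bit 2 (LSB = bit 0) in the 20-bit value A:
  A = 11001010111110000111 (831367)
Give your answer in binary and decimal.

Mask = 1 << 2 = 00000000000000000100
Bit 2 of A is 1; XOR with the mask flips it to 0.
  11001010111110000111
^ 00000000000000000100
----------------------
  11001010111110000011

Answer: 11001010111110000011 (831363)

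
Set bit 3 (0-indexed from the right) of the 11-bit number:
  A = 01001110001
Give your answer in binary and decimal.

Mask = 1 << 3 = 00000001000
Bit 3 of A is 0, so OR-ing with the mask flips it to 1.
  01001110001
| 00000001000
-------------
  01001111001

Answer: 01001111001 (633)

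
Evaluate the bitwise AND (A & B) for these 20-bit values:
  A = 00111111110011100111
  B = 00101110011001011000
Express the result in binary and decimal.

Apply & to each column (1 only where both bits are 1):
  00111111110011100111
& 00101110011001011000
----------------------
  00101110010001000000

Answer: 00101110010001000000 (189504)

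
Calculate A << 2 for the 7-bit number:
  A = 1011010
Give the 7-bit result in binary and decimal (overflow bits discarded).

Shift left by 2: drop the top 2 bit(s), append 2 zero(s) on the right.
  1011010  ->  discard [10], keep [11010], append 00
= 1101000

Answer: 1101000 (104)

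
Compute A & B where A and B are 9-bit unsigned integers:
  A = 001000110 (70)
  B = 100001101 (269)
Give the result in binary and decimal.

Apply & to each column (1 only where both bits are 1):
  001000110
& 100001101
-----------
  000000100

Answer: 000000100 (4)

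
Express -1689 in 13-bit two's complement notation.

1. Binary of +1689:  0011010011001
2. Invert bits:     1100101100110
3. Add 1:           1100101100111

Answer: 1100101100111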